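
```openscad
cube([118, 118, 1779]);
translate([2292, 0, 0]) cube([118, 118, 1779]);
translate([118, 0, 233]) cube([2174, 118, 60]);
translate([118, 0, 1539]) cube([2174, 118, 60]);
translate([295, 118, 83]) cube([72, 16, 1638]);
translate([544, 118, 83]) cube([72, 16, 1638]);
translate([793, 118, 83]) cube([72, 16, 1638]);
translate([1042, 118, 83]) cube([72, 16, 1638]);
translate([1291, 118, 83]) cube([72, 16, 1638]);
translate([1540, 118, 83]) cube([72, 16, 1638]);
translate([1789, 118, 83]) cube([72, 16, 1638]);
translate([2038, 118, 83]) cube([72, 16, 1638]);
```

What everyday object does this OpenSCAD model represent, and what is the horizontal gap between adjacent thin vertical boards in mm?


A fence section. The picket gap is 177 mm.

Two posts, two rails, 8 pickets — a fence section. Span 2174 mm holds 8 pickets of 72 mm with 9 equal gaps: ⌊(2174 − 8·72) / 9⌋ = 177 mm.


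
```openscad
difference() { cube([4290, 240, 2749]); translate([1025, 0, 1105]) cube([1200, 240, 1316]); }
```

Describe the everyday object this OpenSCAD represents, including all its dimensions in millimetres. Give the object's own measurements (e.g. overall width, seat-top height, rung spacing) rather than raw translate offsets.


A wall 4290 mm long (x), 240 mm thick (y), 2749 mm tall, with a rectangular window opening cut through it. The opening is 1200 mm wide and 1316 mm tall; its sill is at z = 1105 mm and its near (−x) edge is 1025 mm from the wall's −x end. The opening passes through the full wall thickness.


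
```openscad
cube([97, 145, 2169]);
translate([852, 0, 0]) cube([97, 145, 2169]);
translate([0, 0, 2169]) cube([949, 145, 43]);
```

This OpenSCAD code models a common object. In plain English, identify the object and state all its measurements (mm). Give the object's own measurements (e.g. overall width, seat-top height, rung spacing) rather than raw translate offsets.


A door frame. The clear opening is 755 mm wide and 2169 mm high. Two 97 mm wide jambs, 145 mm deep, stand either side of the opening from the floor to the top of the opening. A 43 mm thick head sits across the top of both jambs, spanning the full outside width of the frame.


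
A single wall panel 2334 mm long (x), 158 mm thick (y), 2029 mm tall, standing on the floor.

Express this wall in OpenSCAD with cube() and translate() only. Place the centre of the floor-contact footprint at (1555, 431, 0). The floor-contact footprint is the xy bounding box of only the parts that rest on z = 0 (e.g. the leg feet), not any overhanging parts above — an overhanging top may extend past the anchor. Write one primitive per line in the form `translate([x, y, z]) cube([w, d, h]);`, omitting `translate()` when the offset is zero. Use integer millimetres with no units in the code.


translate([388, 352, 0]) cube([2334, 158, 2029]);


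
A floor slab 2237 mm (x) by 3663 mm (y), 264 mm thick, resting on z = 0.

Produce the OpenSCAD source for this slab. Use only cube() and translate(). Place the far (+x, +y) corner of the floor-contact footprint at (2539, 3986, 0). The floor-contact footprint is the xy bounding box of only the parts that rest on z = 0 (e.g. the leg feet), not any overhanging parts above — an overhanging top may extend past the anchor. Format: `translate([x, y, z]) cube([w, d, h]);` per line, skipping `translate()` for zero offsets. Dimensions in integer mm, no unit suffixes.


translate([302, 323, 0]) cube([2237, 3663, 264]);


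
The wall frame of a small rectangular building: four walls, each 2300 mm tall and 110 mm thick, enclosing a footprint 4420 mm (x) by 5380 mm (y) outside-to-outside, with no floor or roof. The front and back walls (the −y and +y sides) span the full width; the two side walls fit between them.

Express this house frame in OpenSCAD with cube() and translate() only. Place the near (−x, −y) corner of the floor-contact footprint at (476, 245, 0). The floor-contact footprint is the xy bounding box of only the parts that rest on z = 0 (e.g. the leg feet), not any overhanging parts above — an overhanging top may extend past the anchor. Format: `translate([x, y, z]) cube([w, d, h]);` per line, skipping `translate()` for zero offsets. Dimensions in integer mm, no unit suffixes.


translate([476, 245, 0]) cube([4420, 110, 2300]);
translate([476, 5515, 0]) cube([4420, 110, 2300]);
translate([476, 355, 0]) cube([110, 5160, 2300]);
translate([4786, 355, 0]) cube([110, 5160, 2300]);


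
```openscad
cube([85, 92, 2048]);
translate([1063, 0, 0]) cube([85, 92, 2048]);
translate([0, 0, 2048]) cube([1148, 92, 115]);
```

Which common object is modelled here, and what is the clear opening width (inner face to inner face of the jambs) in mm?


A door frame. The clear opening width is 978 mm.

Two 2048 mm tall posts with a header on top — a door frame. The left jamb is 85 mm wide at x = 0; the right jamb starts at x = 1063. The clear opening is 1063 − 85 = 978 mm.


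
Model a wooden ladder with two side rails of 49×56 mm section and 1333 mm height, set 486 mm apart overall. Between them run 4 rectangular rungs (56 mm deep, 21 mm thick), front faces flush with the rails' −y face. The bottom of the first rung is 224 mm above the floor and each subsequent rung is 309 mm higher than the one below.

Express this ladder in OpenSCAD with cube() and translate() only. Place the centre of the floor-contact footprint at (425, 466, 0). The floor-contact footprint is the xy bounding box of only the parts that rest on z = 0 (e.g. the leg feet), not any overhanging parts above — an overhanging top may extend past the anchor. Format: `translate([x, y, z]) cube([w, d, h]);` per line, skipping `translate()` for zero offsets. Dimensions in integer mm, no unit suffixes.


translate([182, 438, 0]) cube([49, 56, 1333]);
translate([619, 438, 0]) cube([49, 56, 1333]);
translate([231, 438, 224]) cube([388, 56, 21]);
translate([231, 438, 533]) cube([388, 56, 21]);
translate([231, 438, 842]) cube([388, 56, 21]);
translate([231, 438, 1151]) cube([388, 56, 21]);


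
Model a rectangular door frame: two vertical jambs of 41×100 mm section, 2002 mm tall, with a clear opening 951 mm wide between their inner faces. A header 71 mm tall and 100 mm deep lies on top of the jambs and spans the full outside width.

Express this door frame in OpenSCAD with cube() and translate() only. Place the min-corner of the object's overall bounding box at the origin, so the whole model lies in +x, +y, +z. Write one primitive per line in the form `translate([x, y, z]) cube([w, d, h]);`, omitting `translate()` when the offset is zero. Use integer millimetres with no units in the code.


cube([41, 100, 2002]);
translate([992, 0, 0]) cube([41, 100, 2002]);
translate([0, 0, 2002]) cube([1033, 100, 71]);


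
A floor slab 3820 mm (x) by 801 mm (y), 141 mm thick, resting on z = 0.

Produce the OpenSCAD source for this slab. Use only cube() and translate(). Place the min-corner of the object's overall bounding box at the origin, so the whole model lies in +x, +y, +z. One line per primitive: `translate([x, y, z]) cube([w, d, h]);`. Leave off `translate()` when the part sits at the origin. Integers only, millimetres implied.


cube([3820, 801, 141]);


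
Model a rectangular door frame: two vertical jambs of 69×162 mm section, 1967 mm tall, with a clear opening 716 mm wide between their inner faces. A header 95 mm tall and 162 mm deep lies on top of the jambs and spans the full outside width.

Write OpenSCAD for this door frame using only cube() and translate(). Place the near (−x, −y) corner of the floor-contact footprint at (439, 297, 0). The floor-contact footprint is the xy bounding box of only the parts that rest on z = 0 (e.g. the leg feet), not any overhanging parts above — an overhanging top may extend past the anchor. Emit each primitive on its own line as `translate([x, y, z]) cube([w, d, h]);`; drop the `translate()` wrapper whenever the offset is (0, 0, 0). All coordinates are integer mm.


translate([439, 297, 0]) cube([69, 162, 1967]);
translate([1224, 297, 0]) cube([69, 162, 1967]);
translate([439, 297, 1967]) cube([854, 162, 95]);


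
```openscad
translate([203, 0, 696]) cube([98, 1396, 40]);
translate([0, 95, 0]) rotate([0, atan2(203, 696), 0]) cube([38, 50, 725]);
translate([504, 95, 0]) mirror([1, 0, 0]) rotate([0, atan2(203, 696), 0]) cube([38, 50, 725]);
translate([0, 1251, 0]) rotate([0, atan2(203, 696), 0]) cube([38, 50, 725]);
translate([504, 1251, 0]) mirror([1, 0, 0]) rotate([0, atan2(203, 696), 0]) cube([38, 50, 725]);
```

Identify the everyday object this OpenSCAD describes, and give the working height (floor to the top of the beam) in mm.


A sawhorse. The overall height is 736 mm.

A beam across two mirrored pairs of raked legs — a sawhorse. The beam's underside is at z = 696 (matching the legs' vertical rise in atan2(203, 696)) and the beam is 40 mm tall, so its top is at 696 + 40 = 736 mm. The raked legs top out at the beam's underside, so that is the highest point.


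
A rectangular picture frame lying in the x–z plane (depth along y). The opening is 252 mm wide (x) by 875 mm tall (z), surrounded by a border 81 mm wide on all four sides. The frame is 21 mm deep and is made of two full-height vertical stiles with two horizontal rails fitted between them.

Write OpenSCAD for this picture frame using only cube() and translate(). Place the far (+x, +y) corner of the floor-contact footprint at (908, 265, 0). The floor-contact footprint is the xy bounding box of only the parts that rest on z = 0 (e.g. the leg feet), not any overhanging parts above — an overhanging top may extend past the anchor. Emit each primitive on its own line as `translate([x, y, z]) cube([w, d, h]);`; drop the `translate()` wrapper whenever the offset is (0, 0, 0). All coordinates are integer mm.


translate([494, 244, 0]) cube([81, 21, 1037]);
translate([827, 244, 0]) cube([81, 21, 1037]);
translate([575, 244, 0]) cube([252, 21, 81]);
translate([575, 244, 956]) cube([252, 21, 81]);


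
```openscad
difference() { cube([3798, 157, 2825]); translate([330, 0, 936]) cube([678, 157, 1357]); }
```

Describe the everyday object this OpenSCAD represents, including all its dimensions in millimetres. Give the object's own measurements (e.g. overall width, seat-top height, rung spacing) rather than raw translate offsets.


A wall 3798 mm long (x), 157 mm thick (y), 2825 mm tall, with a rectangular window opening cut through it. The opening is 678 mm wide and 1357 mm tall; its sill is at z = 936 mm and its near (−x) edge is 330 mm from the wall's −x end. The opening passes through the full wall thickness.


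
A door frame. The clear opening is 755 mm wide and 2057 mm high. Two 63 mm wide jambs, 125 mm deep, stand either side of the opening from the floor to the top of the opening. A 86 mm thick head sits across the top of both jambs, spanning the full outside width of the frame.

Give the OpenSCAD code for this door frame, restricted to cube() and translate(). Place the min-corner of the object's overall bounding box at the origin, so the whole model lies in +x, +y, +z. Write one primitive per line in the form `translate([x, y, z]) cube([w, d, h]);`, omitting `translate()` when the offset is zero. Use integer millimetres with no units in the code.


cube([63, 125, 2057]);
translate([818, 0, 0]) cube([63, 125, 2057]);
translate([0, 0, 2057]) cube([881, 125, 86]);


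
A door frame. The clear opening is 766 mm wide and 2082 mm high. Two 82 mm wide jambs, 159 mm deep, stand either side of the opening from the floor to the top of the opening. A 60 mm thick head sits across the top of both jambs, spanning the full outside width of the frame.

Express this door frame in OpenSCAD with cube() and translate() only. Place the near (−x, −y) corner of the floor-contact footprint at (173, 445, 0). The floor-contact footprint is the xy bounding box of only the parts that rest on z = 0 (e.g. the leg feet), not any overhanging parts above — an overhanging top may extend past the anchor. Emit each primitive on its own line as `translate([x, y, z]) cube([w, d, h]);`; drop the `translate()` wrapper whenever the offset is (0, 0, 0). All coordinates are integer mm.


translate([173, 445, 0]) cube([82, 159, 2082]);
translate([1021, 445, 0]) cube([82, 159, 2082]);
translate([173, 445, 2082]) cube([930, 159, 60]);


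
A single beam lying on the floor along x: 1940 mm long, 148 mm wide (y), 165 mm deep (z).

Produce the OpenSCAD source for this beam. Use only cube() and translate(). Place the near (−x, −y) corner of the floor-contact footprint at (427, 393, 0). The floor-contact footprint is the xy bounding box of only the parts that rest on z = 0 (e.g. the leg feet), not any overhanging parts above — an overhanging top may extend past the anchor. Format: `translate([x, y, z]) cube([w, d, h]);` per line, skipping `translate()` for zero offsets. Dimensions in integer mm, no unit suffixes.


translate([427, 393, 0]) cube([1940, 148, 165]);


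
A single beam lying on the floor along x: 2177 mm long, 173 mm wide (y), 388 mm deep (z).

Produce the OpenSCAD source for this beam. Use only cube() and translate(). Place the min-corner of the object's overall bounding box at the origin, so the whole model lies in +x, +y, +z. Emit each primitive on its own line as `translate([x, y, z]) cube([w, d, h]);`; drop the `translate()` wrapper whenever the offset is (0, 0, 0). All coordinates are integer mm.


cube([2177, 173, 388]);


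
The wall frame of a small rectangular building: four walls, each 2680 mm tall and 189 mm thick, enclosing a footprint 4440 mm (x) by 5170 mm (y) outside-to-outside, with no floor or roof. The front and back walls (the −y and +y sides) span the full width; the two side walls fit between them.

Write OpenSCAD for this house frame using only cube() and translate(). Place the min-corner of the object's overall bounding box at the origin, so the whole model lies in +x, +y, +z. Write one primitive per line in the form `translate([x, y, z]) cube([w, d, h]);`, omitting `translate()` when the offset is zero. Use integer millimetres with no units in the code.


cube([4440, 189, 2680]);
translate([0, 4981, 0]) cube([4440, 189, 2680]);
translate([0, 189, 0]) cube([189, 4792, 2680]);
translate([4251, 189, 0]) cube([189, 4792, 2680]);


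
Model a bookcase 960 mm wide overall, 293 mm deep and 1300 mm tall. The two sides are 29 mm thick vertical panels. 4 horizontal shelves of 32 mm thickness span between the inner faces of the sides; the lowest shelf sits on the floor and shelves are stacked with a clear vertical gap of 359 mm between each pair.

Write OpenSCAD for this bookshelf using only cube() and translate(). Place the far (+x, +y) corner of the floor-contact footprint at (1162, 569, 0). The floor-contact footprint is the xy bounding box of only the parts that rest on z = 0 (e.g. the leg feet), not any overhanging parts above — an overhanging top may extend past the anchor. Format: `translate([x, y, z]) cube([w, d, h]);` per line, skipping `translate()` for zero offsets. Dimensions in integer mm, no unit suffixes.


translate([202, 276, 0]) cube([29, 293, 1300]);
translate([1133, 276, 0]) cube([29, 293, 1300]);
translate([231, 276, 0]) cube([902, 293, 32]);
translate([231, 276, 391]) cube([902, 293, 32]);
translate([231, 276, 782]) cube([902, 293, 32]);
translate([231, 276, 1173]) cube([902, 293, 32]);


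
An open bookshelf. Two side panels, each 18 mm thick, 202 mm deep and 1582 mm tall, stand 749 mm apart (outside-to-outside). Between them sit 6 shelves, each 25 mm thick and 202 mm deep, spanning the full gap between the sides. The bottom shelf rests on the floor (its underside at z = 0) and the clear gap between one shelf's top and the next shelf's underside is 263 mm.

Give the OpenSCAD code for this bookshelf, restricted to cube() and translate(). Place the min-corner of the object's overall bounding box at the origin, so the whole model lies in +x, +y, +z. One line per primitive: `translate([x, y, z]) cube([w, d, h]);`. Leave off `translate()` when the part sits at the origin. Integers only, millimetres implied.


cube([18, 202, 1582]);
translate([731, 0, 0]) cube([18, 202, 1582]);
translate([18, 0, 0]) cube([713, 202, 25]);
translate([18, 0, 288]) cube([713, 202, 25]);
translate([18, 0, 576]) cube([713, 202, 25]);
translate([18, 0, 864]) cube([713, 202, 25]);
translate([18, 0, 1152]) cube([713, 202, 25]);
translate([18, 0, 1440]) cube([713, 202, 25]);


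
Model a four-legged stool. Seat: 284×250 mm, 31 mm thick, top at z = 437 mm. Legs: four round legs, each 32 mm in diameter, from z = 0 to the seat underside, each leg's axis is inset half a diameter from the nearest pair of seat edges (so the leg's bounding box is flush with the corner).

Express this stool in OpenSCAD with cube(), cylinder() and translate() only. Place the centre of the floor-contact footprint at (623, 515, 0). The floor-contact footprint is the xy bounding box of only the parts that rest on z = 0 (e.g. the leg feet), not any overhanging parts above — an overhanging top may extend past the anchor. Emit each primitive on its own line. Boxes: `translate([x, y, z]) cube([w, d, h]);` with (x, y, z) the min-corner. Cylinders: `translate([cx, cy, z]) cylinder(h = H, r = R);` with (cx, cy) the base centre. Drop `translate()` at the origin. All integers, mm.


translate([481, 390, 406]) cube([284, 250, 31]);
translate([497, 406, 0]) cylinder(h = 406, r = 16);
translate([749, 406, 0]) cylinder(h = 406, r = 16);
translate([497, 624, 0]) cylinder(h = 406, r = 16);
translate([749, 624, 0]) cylinder(h = 406, r = 16);


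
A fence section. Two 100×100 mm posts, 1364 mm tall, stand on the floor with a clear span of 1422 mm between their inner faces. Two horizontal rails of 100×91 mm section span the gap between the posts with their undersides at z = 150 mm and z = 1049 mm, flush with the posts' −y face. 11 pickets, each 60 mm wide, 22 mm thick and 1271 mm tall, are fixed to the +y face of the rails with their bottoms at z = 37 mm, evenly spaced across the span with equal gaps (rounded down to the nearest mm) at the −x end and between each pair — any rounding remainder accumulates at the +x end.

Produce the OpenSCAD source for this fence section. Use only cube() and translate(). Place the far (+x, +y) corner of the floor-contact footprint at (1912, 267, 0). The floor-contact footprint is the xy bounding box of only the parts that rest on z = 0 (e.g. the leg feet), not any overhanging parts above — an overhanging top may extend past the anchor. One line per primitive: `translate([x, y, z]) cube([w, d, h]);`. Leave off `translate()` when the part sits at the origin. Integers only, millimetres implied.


translate([290, 167, 0]) cube([100, 100, 1364]);
translate([1812, 167, 0]) cube([100, 100, 1364]);
translate([390, 167, 150]) cube([1422, 100, 91]);
translate([390, 167, 1049]) cube([1422, 100, 91]);
translate([453, 267, 37]) cube([60, 22, 1271]);
translate([576, 267, 37]) cube([60, 22, 1271]);
translate([699, 267, 37]) cube([60, 22, 1271]);
translate([822, 267, 37]) cube([60, 22, 1271]);
translate([945, 267, 37]) cube([60, 22, 1271]);
translate([1068, 267, 37]) cube([60, 22, 1271]);
translate([1191, 267, 37]) cube([60, 22, 1271]);
translate([1314, 267, 37]) cube([60, 22, 1271]);
translate([1437, 267, 37]) cube([60, 22, 1271]);
translate([1560, 267, 37]) cube([60, 22, 1271]);
translate([1683, 267, 37]) cube([60, 22, 1271]);


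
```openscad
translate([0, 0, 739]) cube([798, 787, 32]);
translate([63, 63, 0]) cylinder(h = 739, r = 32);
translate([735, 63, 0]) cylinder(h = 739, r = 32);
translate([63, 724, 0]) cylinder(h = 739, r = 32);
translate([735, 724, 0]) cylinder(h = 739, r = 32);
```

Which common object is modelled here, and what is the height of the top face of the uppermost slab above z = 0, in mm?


A table. The table height is 771 mm.

A 798×787×32 slab sits at z = 739 on four Ø64 mm round legs — a table. The top surface is at 739 + 32 = 771 mm.


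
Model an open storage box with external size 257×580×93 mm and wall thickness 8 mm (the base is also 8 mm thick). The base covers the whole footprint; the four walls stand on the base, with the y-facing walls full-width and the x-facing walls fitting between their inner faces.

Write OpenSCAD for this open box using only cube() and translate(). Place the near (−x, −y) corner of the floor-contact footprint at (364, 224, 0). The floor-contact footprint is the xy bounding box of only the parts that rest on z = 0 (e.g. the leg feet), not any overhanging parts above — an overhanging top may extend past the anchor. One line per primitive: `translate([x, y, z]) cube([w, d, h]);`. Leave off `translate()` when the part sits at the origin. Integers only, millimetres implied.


translate([364, 224, 0]) cube([257, 580, 8]);
translate([364, 224, 8]) cube([257, 8, 85]);
translate([364, 796, 8]) cube([257, 8, 85]);
translate([364, 232, 8]) cube([8, 564, 85]);
translate([613, 232, 8]) cube([8, 564, 85]);


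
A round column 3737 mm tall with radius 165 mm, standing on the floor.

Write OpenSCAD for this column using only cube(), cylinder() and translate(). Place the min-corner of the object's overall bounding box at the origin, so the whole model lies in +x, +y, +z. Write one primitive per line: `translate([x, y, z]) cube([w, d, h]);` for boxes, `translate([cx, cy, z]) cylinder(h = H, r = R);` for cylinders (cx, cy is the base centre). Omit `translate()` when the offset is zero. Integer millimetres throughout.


translate([165, 165, 0]) cylinder(h = 3737, r = 165);


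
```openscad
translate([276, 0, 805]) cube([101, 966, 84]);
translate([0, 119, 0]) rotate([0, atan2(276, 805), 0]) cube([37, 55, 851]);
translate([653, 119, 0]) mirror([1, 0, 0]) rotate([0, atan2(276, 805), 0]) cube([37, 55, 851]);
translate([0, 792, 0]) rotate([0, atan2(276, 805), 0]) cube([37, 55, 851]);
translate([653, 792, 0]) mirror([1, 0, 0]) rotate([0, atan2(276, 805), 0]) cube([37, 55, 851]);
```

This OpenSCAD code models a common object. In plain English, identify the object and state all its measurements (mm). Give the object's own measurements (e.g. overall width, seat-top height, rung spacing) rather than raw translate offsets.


A sawhorse. A 101×966×84 mm beam (x, y, z) sits on two A-frame leg pairs. Each pair is two raked legs of 37×55 mm section (55 mm along y) splaying symmetrically in x. Each leg rises 805 mm vertically over 276 mm of horizontal reach and is 851 mm long along its own axis. Every leg's outer bottom edge rests on the floor and its outer top edge meets a bottom edge of the beam — the left legs (tilting toward +x) meet the beam's −x bottom edge, the right legs (their mirror images, tilting toward −x) meet its +x bottom edge — so the leg tops tuck under the beam, the beam's underside is 805 mm above the floor, and the feet are 653 mm apart outside-to-outside with the beam centred between them. The two leg pairs are set in 119 mm from either end of the beam.


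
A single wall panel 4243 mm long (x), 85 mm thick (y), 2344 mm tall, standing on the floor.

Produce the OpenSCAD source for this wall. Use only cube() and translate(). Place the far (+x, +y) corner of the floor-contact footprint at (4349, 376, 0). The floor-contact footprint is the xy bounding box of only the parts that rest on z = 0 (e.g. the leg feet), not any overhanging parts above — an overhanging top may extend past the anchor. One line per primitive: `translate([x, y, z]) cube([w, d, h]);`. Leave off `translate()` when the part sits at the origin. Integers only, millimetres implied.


translate([106, 291, 0]) cube([4243, 85, 2344]);


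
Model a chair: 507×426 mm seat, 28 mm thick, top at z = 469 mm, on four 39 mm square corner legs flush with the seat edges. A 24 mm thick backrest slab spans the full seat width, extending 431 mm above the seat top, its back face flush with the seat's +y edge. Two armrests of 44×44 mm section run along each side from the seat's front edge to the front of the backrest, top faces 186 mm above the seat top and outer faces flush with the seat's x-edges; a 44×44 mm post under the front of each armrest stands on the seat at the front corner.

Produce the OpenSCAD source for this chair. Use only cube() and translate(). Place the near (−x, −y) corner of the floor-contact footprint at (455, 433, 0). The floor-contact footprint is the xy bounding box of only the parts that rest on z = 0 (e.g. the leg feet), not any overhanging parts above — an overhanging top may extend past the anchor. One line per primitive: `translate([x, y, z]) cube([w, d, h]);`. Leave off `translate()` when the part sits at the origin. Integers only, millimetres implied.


translate([455, 433, 441]) cube([507, 426, 28]);
translate([455, 433, 0]) cube([39, 39, 441]);
translate([923, 433, 0]) cube([39, 39, 441]);
translate([455, 820, 0]) cube([39, 39, 441]);
translate([923, 820, 0]) cube([39, 39, 441]);
translate([455, 835, 469]) cube([507, 24, 431]);
translate([455, 433, 611]) cube([44, 402, 44]);
translate([918, 433, 611]) cube([44, 402, 44]);
translate([455, 433, 469]) cube([44, 44, 142]);
translate([918, 433, 469]) cube([44, 44, 142]);


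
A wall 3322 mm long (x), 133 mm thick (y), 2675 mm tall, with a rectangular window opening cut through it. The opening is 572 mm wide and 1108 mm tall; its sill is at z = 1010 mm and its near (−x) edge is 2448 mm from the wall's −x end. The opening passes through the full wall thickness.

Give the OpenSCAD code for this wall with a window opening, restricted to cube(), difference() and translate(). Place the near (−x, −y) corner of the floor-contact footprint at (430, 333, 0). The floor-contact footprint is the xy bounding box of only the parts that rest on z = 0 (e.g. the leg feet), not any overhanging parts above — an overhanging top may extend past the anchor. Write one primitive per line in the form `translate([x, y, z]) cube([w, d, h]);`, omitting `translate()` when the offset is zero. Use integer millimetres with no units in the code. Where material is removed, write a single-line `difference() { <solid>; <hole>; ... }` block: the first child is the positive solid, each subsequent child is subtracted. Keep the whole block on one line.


difference() { translate([430, 333, 0]) cube([3322, 133, 2675]); translate([2878, 333, 1010]) cube([572, 133, 1108]); }


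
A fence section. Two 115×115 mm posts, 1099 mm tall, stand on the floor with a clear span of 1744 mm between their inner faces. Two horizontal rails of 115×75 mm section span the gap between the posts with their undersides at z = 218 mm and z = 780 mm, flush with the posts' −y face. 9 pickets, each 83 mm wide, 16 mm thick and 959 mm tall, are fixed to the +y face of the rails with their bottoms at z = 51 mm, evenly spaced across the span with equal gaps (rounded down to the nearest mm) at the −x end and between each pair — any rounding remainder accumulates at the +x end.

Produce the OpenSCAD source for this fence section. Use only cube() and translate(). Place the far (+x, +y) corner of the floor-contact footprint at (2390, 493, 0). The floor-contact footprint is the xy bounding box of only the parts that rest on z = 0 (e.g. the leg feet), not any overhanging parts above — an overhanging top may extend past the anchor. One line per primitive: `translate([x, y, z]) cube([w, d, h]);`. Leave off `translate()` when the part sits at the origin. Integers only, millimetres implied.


translate([416, 378, 0]) cube([115, 115, 1099]);
translate([2275, 378, 0]) cube([115, 115, 1099]);
translate([531, 378, 218]) cube([1744, 115, 75]);
translate([531, 378, 780]) cube([1744, 115, 75]);
translate([630, 493, 51]) cube([83, 16, 959]);
translate([812, 493, 51]) cube([83, 16, 959]);
translate([994, 493, 51]) cube([83, 16, 959]);
translate([1176, 493, 51]) cube([83, 16, 959]);
translate([1358, 493, 51]) cube([83, 16, 959]);
translate([1540, 493, 51]) cube([83, 16, 959]);
translate([1722, 493, 51]) cube([83, 16, 959]);
translate([1904, 493, 51]) cube([83, 16, 959]);
translate([2086, 493, 51]) cube([83, 16, 959]);


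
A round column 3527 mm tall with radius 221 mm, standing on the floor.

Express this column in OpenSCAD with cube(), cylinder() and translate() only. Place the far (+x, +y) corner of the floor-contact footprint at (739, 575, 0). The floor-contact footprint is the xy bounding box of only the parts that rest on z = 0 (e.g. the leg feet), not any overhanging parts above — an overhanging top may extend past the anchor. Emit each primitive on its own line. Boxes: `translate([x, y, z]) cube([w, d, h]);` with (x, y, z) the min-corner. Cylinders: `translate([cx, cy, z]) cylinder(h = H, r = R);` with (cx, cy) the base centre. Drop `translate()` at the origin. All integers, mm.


translate([518, 354, 0]) cylinder(h = 3527, r = 221);


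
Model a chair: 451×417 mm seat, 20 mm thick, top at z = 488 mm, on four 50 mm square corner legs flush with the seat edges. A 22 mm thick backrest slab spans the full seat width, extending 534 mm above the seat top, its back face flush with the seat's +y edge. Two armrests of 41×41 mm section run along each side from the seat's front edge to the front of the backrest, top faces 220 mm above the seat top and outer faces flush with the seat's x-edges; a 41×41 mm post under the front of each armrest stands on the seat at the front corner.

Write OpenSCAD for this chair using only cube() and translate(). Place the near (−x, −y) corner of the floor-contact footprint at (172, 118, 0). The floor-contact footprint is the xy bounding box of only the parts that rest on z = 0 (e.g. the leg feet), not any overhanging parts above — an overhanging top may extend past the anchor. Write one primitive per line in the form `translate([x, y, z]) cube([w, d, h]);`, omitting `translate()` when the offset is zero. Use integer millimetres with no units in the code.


translate([172, 118, 468]) cube([451, 417, 20]);
translate([172, 118, 0]) cube([50, 50, 468]);
translate([573, 118, 0]) cube([50, 50, 468]);
translate([172, 485, 0]) cube([50, 50, 468]);
translate([573, 485, 0]) cube([50, 50, 468]);
translate([172, 513, 488]) cube([451, 22, 534]);
translate([172, 118, 667]) cube([41, 395, 41]);
translate([582, 118, 667]) cube([41, 395, 41]);
translate([172, 118, 488]) cube([41, 41, 179]);
translate([582, 118, 488]) cube([41, 41, 179]);


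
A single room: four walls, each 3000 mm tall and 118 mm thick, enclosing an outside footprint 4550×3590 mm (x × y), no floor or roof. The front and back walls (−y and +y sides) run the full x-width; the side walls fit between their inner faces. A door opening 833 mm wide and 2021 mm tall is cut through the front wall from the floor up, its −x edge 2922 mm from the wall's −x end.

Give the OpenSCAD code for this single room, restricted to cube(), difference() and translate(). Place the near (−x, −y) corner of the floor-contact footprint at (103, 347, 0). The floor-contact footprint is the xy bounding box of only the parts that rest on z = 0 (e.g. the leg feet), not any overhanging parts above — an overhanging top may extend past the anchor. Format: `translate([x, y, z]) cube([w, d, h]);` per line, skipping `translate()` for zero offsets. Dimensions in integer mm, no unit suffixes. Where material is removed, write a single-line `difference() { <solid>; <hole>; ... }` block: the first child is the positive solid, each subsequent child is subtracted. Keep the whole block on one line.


difference() { translate([103, 347, 0]) cube([4550, 118, 3000]); translate([3025, 347, 0]) cube([833, 118, 2021]); }
translate([103, 3819, 0]) cube([4550, 118, 3000]);
translate([103, 465, 0]) cube([118, 3354, 3000]);
translate([4535, 465, 0]) cube([118, 3354, 3000]);


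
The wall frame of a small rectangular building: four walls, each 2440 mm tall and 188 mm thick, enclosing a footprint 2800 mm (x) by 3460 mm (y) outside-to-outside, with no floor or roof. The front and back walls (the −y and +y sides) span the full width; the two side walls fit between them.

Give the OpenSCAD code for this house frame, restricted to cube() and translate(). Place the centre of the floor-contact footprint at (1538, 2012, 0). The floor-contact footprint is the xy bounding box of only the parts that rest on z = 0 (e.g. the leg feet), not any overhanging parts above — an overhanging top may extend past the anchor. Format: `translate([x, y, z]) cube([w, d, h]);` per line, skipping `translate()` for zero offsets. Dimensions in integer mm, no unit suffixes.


translate([138, 282, 0]) cube([2800, 188, 2440]);
translate([138, 3554, 0]) cube([2800, 188, 2440]);
translate([138, 470, 0]) cube([188, 3084, 2440]);
translate([2750, 470, 0]) cube([188, 3084, 2440]);


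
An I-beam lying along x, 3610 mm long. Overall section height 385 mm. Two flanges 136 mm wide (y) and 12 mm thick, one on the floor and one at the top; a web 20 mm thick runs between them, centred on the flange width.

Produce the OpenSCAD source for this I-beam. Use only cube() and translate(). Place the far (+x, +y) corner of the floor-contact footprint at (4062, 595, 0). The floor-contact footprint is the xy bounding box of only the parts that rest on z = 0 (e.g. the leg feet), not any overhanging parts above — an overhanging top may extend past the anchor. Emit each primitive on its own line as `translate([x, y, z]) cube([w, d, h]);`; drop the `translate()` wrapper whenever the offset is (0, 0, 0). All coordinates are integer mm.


translate([452, 459, 0]) cube([3610, 136, 12]);
translate([452, 517, 12]) cube([3610, 20, 361]);
translate([452, 459, 373]) cube([3610, 136, 12]);


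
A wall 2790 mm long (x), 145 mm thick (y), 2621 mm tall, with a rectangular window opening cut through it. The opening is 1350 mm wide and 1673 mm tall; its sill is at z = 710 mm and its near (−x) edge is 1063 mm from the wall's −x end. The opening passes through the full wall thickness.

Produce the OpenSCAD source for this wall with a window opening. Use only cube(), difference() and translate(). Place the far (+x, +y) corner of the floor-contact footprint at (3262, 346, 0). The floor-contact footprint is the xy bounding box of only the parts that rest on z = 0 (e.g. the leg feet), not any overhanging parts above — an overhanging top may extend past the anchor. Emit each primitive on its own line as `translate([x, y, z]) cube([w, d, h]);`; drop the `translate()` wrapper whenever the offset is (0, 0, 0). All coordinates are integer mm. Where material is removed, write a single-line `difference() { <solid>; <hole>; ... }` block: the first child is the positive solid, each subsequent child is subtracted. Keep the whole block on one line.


difference() { translate([472, 201, 0]) cube([2790, 145, 2621]); translate([1535, 201, 710]) cube([1350, 145, 1673]); }


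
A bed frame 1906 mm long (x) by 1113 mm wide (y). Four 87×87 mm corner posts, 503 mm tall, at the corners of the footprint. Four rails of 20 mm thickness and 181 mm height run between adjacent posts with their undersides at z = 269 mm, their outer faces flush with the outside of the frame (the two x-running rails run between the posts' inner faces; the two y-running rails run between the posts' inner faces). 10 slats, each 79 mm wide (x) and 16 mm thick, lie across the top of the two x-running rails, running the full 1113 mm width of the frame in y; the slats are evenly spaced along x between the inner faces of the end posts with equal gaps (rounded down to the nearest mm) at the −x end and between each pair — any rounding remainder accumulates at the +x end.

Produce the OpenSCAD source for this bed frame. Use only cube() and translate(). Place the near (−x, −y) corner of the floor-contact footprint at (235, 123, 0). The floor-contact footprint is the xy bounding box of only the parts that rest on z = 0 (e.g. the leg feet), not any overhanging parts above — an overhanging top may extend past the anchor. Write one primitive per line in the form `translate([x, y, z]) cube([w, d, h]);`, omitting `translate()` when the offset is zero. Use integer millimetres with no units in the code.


translate([235, 123, 0]) cube([87, 87, 503]);
translate([235, 1149, 0]) cube([87, 87, 503]);
translate([2054, 123, 0]) cube([87, 87, 503]);
translate([2054, 1149, 0]) cube([87, 87, 503]);
translate([322, 123, 269]) cube([1732, 20, 181]);
translate([322, 1216, 269]) cube([1732, 20, 181]);
translate([235, 210, 269]) cube([20, 939, 181]);
translate([2121, 210, 269]) cube([20, 939, 181]);
translate([407, 123, 450]) cube([79, 1113, 16]);
translate([571, 123, 450]) cube([79, 1113, 16]);
translate([735, 123, 450]) cube([79, 1113, 16]);
translate([899, 123, 450]) cube([79, 1113, 16]);
translate([1063, 123, 450]) cube([79, 1113, 16]);
translate([1227, 123, 450]) cube([79, 1113, 16]);
translate([1391, 123, 450]) cube([79, 1113, 16]);
translate([1555, 123, 450]) cube([79, 1113, 16]);
translate([1719, 123, 450]) cube([79, 1113, 16]);
translate([1883, 123, 450]) cube([79, 1113, 16]);


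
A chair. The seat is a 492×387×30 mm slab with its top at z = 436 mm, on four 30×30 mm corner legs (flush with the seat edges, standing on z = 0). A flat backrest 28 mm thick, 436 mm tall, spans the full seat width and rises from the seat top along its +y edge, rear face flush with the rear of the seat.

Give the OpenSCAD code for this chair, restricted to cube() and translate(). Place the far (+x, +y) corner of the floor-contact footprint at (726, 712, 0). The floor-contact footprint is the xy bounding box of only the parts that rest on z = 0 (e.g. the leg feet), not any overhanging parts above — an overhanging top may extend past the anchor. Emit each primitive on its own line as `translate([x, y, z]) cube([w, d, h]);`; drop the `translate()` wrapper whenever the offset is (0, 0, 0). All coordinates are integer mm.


// leg_h = 436 - 30 = 406
translate([234, 325, 406]) cube([492, 387, 30]);
translate([234, 325, 0]) cube([30, 30, 406]);
translate([696, 325, 0]) cube([30, 30, 406]);
translate([234, 682, 0]) cube([30, 30, 406]);
translate([696, 682, 0]) cube([30, 30, 406]);
translate([234, 684, 436]) cube([492, 28, 436]);


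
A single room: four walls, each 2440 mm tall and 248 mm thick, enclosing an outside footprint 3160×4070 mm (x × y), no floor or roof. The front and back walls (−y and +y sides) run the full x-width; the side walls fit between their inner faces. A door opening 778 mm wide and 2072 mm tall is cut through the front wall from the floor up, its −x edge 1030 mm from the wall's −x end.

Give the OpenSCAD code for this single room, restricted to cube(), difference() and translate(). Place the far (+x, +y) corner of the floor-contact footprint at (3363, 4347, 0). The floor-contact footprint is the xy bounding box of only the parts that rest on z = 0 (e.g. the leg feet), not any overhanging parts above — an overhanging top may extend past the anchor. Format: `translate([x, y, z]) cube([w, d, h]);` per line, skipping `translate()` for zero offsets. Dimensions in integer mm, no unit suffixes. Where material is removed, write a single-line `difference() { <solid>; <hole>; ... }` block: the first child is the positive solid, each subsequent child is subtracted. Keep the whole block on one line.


difference() { translate([203, 277, 0]) cube([3160, 248, 2440]); translate([1233, 277, 0]) cube([778, 248, 2072]); }
translate([203, 4099, 0]) cube([3160, 248, 2440]);
translate([203, 525, 0]) cube([248, 3574, 2440]);
translate([3115, 525, 0]) cube([248, 3574, 2440]);


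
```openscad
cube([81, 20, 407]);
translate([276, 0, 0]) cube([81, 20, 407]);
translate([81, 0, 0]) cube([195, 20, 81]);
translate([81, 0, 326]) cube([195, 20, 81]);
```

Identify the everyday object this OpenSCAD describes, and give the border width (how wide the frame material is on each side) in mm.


A picture frame. The border width is 81 mm.

Four thin pieces enclosing a rectangular opening — a picture frame. The two full-height stiles are 407 mm tall; the top rail sits at z = 326 and is 81 mm tall, so the border above the opening is 407 − 326 = 81 mm, matching the stile x-width.


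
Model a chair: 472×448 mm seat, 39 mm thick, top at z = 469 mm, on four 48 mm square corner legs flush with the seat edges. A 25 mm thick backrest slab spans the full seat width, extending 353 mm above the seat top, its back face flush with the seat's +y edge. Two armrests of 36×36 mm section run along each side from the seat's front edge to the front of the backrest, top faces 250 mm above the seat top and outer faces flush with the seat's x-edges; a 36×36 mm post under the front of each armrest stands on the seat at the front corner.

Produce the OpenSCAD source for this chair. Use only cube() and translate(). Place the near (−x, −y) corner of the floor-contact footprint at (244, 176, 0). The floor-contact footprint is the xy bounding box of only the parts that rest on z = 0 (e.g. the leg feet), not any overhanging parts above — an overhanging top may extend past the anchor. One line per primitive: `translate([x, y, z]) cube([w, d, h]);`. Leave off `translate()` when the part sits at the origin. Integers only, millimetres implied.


// leg_h = 469 - 39 = 430
// arm post h = 250 - 36 = 214
translate([244, 176, 430]) cube([472, 448, 39]);
translate([244, 176, 0]) cube([48, 48, 430]);
translate([668, 176, 0]) cube([48, 48, 430]);
translate([244, 576, 0]) cube([48, 48, 430]);
translate([668, 576, 0]) cube([48, 48, 430]);
translate([244, 599, 469]) cube([472, 25, 353]);
translate([244, 176, 683]) cube([36, 423, 36]);
translate([680, 176, 683]) cube([36, 423, 36]);
translate([244, 176, 469]) cube([36, 36, 214]);
translate([680, 176, 469]) cube([36, 36, 214]);
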